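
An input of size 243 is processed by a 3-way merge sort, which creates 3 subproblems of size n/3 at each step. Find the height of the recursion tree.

For divide and conquer with division factor 3:

Problem sizes at each level:
Level 0: 243
Level 1: 81
Level 2: 27
Level 3: 9
Level 4: 3
Level 5: 1

The root is level 0 and the size-1 base case is level 5 (the tree spans levels 0 through 5, i.e. 6 levels counting the root), so the depth is the number of divisions: log_3(243) = 5

The recursion tree depth is log_3(243) = 5. At each level, the problem size is divided by 3, so it takes 5 divisions to reduce to a base case of size 1. The algorithm makes 3 recursive calls at each level.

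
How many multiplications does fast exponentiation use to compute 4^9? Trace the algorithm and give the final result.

Computing 4^9 by squaring (build up from 4^1; each line after the first costs one multiplication):

4^1 = 4
4^2 = (4^1)^2 = 4^2 = 16
4^4 = (4^2)^2 = 16^2 = 256
4^8 = (4^4)^2 = 256^2 = 65536
4^9 = 4 * 4^8 = 4 * 65536 = 262144

Result: 262144
Multiplications needed: 4 (4 lines after 4^1)

4^9 = 262144. Using exponentiation by squaring, this requires 4 multiplications. The key idea: if the exponent is even, square the half-power; if odd, multiply by the base once.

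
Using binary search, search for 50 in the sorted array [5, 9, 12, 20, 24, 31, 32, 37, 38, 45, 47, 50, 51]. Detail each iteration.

Binary search for 50 in [5, 9, 12, 20, 24, 31, 32, 37, 38, 45, 47, 50, 51]:

lo=0, hi=12, mid=6, arr[mid]=32 -> 32 < 50, search right half
lo=7, hi=12, mid=9, arr[mid]=45 -> 45 < 50, search right half
lo=10, hi=12, mid=11, arr[mid]=50 -> Found target at index 11!

Binary search finds 50 at index 11 after 3 comparisons. The search repeatedly halves the search space by comparing with the middle element.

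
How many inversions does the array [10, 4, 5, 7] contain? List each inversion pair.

Finding inversions in [10, 4, 5, 7]:

(0, 1): arr[0]=10 > arr[1]=4
(0, 2): arr[0]=10 > arr[2]=5
(0, 3): arr[0]=10 > arr[3]=7

Total inversions: 3

The array has 3 inversion(s): (0,1), (0,2), (0,3). Each pair (i,j) satisfies i < j and arr[i] > arr[j].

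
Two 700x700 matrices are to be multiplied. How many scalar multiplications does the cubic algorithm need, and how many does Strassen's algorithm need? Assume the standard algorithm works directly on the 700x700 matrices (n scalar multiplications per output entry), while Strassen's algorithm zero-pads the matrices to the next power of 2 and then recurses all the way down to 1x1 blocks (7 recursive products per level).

Matrix multiplication for 700x700 matrices:

Strassen's algorithm requires power-of-2 dimensions. Pad 700x700 to 1024x1024 (next power of 2).

Standard algorithm: 700^3 = 343000000 multiplications
Strassen's algorithm: 7^(log2(1024)) = 7^10 = 282475249 multiplications
Savings: 343000000 - 282475249 = 60524751 multiplications

Standard: 343000000 multiplications (700^3). Strassen: 282475249 multiplications (7^10, after padding to 1024x1024). Strassen reduces 8 recursive multiplications to 7 at each level.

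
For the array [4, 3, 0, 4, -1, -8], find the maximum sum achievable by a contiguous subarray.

Using Kadane's algorithm on [4, 3, 0, 4, -1, -8]:

Scanning through the array:
Position 1 (value 3): max_ending_here = 7, max_so_far = 7
Position 2 (value 0): max_ending_here = 7, max_so_far = 7
Position 3 (value 4): max_ending_here = 11, max_so_far = 11
Position 4 (value -1): max_ending_here = 10, max_so_far = 11
Position 5 (value -8): max_ending_here = 2, max_so_far = 11

Maximum subarray: [4, 3, 0, 4]
Maximum sum: 11

The maximum subarray is [4, 3, 0, 4] with sum 11. This subarray runs from index 0 to index 3.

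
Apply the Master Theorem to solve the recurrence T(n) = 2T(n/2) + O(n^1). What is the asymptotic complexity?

Master Theorem for T(n) = 2T(n/2) + O(n^1):

a = 2, b = 2, c = 1
log_b(a) = log_2(2) = 1.0000

Case 2: c = 1 = log_2(2) = 1.0000
T(n) = O(n^1 log n) = O(n log n)

For T(n) = 2T(n/2) + O(n^1): log_2(2) = 1.0000. This is Case 2 of the Master Theorem (c = log_b(a), equal work at all levels), giving O(n log n).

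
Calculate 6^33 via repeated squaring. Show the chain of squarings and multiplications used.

Computing 6^33 by squaring (build up from 6^1; each line after the first costs one multiplication):

6^1 = 6
6^2 = (6^1)^2 = 6^2 = 36
6^4 = (6^2)^2 = 36^2 = 1296
6^8 = (6^4)^2 = 1296^2 = 1679616
6^16 = (6^8)^2 = 1679616^2 = 2821109907456
6^32 = (6^16)^2 = 2821109907456^2 = 7958661109946400884391936
6^33 = 6 * 6^32 = 6 * 7958661109946400884391936 = 47751966659678405306351616

Result: 47751966659678405306351616
Multiplications needed: 6 (6 lines after 6^1)

6^33 = 47751966659678405306351616. Using exponentiation by squaring, this requires 6 multiplications. The key idea: if the exponent is even, square the half-power; if odd, multiply by the base once.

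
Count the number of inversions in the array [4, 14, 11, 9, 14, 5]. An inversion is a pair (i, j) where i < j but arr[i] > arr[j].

Finding inversions in [4, 14, 11, 9, 14, 5]:

(1, 2): arr[1]=14 > arr[2]=11
(1, 3): arr[1]=14 > arr[3]=9
(1, 5): arr[1]=14 > arr[5]=5
(2, 3): arr[2]=11 > arr[3]=9
(2, 5): arr[2]=11 > arr[5]=5
(3, 5): arr[3]=9 > arr[5]=5
(4, 5): arr[4]=14 > arr[5]=5

Total inversions: 7

The array has 7 inversion(s): (1,2), (1,3), (1,5), (2,3), (2,5), (3,5), (4,5). Each pair (i,j) satisfies i < j and arr[i] > arr[j].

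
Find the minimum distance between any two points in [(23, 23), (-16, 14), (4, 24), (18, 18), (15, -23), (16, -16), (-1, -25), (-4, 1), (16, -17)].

Computing all pairwise distances among 9 points:

d((23, 23), (-16, 14)) = 40.025
d((23, 23), (4, 24)) = 19.0263
d((23, 23), (18, 18)) = 7.0711
d((23, 23), (15, -23)) = 46.6905
d((23, 23), (16, -16)) = 39.6232
d((23, 23), (-1, -25)) = 53.6656
d((23, 23), (-4, 1)) = 34.8281
d((23, 23), (16, -17)) = 40.6079
d((-16, 14), (4, 24)) = 22.3607
d((-16, 14), (18, 18)) = 34.2345
d((-16, 14), (15, -23)) = 48.2701
d((-16, 14), (16, -16)) = 43.8634
d((-16, 14), (-1, -25)) = 41.7852
d((-16, 14), (-4, 1)) = 17.6918
d((-16, 14), (16, -17)) = 44.5533
d((4, 24), (18, 18)) = 15.2315
d((4, 24), (15, -23)) = 48.2701
d((4, 24), (16, -16)) = 41.7612
d((4, 24), (-1, -25)) = 49.2544
d((4, 24), (-4, 1)) = 24.3516
d((4, 24), (16, -17)) = 42.72
d((18, 18), (15, -23)) = 41.1096
d((18, 18), (16, -16)) = 34.0588
d((18, 18), (-1, -25)) = 47.0106
d((18, 18), (-4, 1)) = 27.8029
d((18, 18), (16, -17)) = 35.0571
d((15, -23), (16, -16)) = 7.0711
d((15, -23), (-1, -25)) = 16.1245
d((15, -23), (-4, 1)) = 30.6105
d((15, -23), (16, -17)) = 6.0828
d((16, -16), (-1, -25)) = 19.2354
d((16, -16), (-4, 1)) = 26.2488
d((16, -16), (16, -17)) = 1.0 <-- minimum
d((-1, -25), (-4, 1)) = 26.1725
d((-1, -25), (16, -17)) = 18.7883
d((-4, 1), (16, -17)) = 26.9072

Closest pair: (16, -16) and (16, -17) with distance 1.0

The closest pair is (16, -16) and (16, -17) with Euclidean distance 1.0. For 9 points, brute-force pairwise comparison is shown above. For large n, the divide-and-conquer algorithm (sort by x, recurse on halves, check the dividing strip) achieves O(n log n).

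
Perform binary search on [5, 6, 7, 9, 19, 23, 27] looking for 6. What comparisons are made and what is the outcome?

Binary search for 6 in [5, 6, 7, 9, 19, 23, 27]:

lo=0, hi=6, mid=3, arr[mid]=9 -> 9 > 6, search left half
lo=0, hi=2, mid=1, arr[mid]=6 -> Found target at index 1!

Binary search finds 6 at index 1 after 2 comparisons. The search repeatedly halves the search space by comparing with the middle element.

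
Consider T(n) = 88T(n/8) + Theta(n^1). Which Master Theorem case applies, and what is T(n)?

Master Theorem for T(n) = 88T(n/8) + O(n^1):

a = 88, b = 8, c = 1
log_b(a) = log_8(88) = 2.1531

Case 1: c = 1 < log_8(88) = 2.1531
T(n) = O(n^(log_8 88))

For T(n) = 88T(n/8) + O(n^1): log_8(88) = 2.1531. This is Case 1 of the Master Theorem (c < log_b(a), work dominated by leaves), giving O(n^(log_8 88)).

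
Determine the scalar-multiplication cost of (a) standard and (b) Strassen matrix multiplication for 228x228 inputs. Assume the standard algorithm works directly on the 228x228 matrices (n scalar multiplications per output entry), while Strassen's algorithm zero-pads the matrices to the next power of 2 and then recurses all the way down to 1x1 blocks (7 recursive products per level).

Matrix multiplication for 228x228 matrices:

Strassen's algorithm requires power-of-2 dimensions. Pad 228x228 to 256x256 (next power of 2).

Standard algorithm: 228^3 = 11852352 multiplications
Strassen's algorithm: 7^(log2(256)) = 7^8 = 5764801 multiplications
Savings: 11852352 - 5764801 = 6087551 multiplications

Standard: 11852352 multiplications (228^3). Strassen: 5764801 multiplications (7^8, after padding to 256x256). Strassen reduces 8 recursive multiplications to 7 at each level.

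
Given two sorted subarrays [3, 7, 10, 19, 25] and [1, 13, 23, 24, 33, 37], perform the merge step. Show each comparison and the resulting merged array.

Merging process:

Compare 3 vs 1: take 1 from right. Merged: [1]
Compare 3 vs 13: take 3 from left. Merged: [1, 3]
Compare 7 vs 13: take 7 from left. Merged: [1, 3, 7]
Compare 10 vs 13: take 10 from left. Merged: [1, 3, 7, 10]
Compare 19 vs 13: take 13 from right. Merged: [1, 3, 7, 10, 13]
Compare 19 vs 23: take 19 from left. Merged: [1, 3, 7, 10, 13, 19]
Compare 25 vs 23: take 23 from right. Merged: [1, 3, 7, 10, 13, 19, 23]
Compare 25 vs 24: take 24 from right. Merged: [1, 3, 7, 10, 13, 19, 23, 24]
Compare 25 vs 33: take 25 from left. Merged: [1, 3, 7, 10, 13, 19, 23, 24, 25]
Append remaining from right: [33, 37]. Merged: [1, 3, 7, 10, 13, 19, 23, 24, 25, 33, 37]

Final merged array: [1, 3, 7, 10, 13, 19, 23, 24, 25, 33, 37]
Total comparisons: 9

The merged array is [1, 3, 7, 10, 13, 19, 23, 24, 25, 33, 37], requiring 9 comparisons. The merge step runs in O(n) time where n is the total number of elements.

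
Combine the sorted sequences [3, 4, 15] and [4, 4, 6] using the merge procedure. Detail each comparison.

Merging process:

Compare 3 vs 4: take 3 from left. Merged: [3]
Compare 4 vs 4: take 4 from left. Merged: [3, 4]
Compare 15 vs 4: take 4 from right. Merged: [3, 4, 4]
Compare 15 vs 4: take 4 from right. Merged: [3, 4, 4, 4]
Compare 15 vs 6: take 6 from right. Merged: [3, 4, 4, 4, 6]
Append remaining from left: [15]. Merged: [3, 4, 4, 4, 6, 15]

Final merged array: [3, 4, 4, 4, 6, 15]
Total comparisons: 5

The merged array is [3, 4, 4, 4, 6, 15], requiring 5 comparisons. The merge step runs in O(n) time where n is the total number of elements.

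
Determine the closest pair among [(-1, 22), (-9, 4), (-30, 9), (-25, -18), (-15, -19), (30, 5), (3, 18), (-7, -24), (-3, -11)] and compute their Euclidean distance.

Computing all pairwise distances among 9 points:

d((-1, 22), (-9, 4)) = 19.6977
d((-1, 22), (-30, 9)) = 31.7805
d((-1, 22), (-25, -18)) = 46.6476
d((-1, 22), (-15, -19)) = 43.3244
d((-1, 22), (30, 5)) = 35.3553
d((-1, 22), (3, 18)) = 5.6569 <-- minimum
d((-1, 22), (-7, -24)) = 46.3897
d((-1, 22), (-3, -11)) = 33.0606
d((-9, 4), (-30, 9)) = 21.587
d((-9, 4), (-25, -18)) = 27.2029
d((-9, 4), (-15, -19)) = 23.7697
d((-9, 4), (30, 5)) = 39.0128
d((-9, 4), (3, 18)) = 18.4391
d((-9, 4), (-7, -24)) = 28.0713
d((-9, 4), (-3, -11)) = 16.1555
d((-30, 9), (-25, -18)) = 27.4591
d((-30, 9), (-15, -19)) = 31.7648
d((-30, 9), (30, 5)) = 60.1332
d((-30, 9), (3, 18)) = 34.2053
d((-30, 9), (-7, -24)) = 40.2244
d((-30, 9), (-3, -11)) = 33.6006
d((-25, -18), (-15, -19)) = 10.0499
d((-25, -18), (30, 5)) = 59.6154
d((-25, -18), (3, 18)) = 45.607
d((-25, -18), (-7, -24)) = 18.9737
d((-25, -18), (-3, -11)) = 23.0868
d((-15, -19), (30, 5)) = 51.0
d((-15, -19), (3, 18)) = 41.1461
d((-15, -19), (-7, -24)) = 9.434
d((-15, -19), (-3, -11)) = 14.4222
d((30, 5), (3, 18)) = 29.9666
d((30, 5), (-7, -24)) = 47.0106
d((30, 5), (-3, -11)) = 36.6742
d((3, 18), (-7, -24)) = 43.1741
d((3, 18), (-3, -11)) = 29.6142
d((-7, -24), (-3, -11)) = 13.6015

Closest pair: (-1, 22) and (3, 18) with distance 5.6569

The closest pair is (-1, 22) and (3, 18) with Euclidean distance 5.6569. For 9 points, brute-force pairwise comparison is shown above. For large n, the divide-and-conquer algorithm (sort by x, recurse on halves, check the dividing strip) achieves O(n log n).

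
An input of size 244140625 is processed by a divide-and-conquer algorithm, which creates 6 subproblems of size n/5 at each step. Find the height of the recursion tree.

For divide and conquer with division factor 5:

Problem sizes at each level:
Level 0: 244140625
Level 1: 48828125
Level 2: 9765625
Level 3: 1953125
Level 4: 390625
Level 5: 78125
Level 6: 15625
Level 7: 3125
Level 8: 625
Level 9: 125
Level 10: 25
Level 11: 5
Level 12: 1

The root is level 0 and the size-1 base case is level 12 (the tree spans levels 0 through 12, i.e. 13 levels counting the root), so the depth is the number of divisions: log_5(244140625) = 12

The recursion tree depth is log_5(244140625) = 12. At each level, the problem size is divided by 5, so it takes 12 divisions to reduce to a base case of size 1. The algorithm makes 6 recursive calls at each level.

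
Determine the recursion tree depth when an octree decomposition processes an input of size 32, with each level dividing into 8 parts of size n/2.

For divide and conquer with division factor 2:

Problem sizes at each level:
Level 0: 32
Level 1: 16
Level 2: 8
Level 3: 4
Level 4: 2
Level 5: 1

The root is level 0 and the size-1 base case is level 5 (the tree spans levels 0 through 5, i.e. 6 levels counting the root), so the depth is the number of divisions: log_2(32) = 5

The recursion tree depth is log_2(32) = 5. At each level, the problem size is divided by 2, so it takes 5 divisions to reduce to a base case of size 1. The algorithm makes 8 recursive calls at each level.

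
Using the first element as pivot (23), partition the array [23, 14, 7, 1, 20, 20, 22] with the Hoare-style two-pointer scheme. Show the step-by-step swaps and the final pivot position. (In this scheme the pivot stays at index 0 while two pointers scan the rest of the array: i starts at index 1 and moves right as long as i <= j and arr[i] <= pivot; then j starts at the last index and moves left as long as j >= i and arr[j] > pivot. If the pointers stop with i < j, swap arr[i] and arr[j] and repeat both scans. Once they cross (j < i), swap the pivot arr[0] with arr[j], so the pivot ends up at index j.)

Hoare-style two-pointer partition with pivot = 23:

Initial array: [23, 14, 7, 1, 20, 20, 22]

Pointers start at i = 1, j = 6.
i ends at 7, j ends at 6: the pointers have crossed (j < i), so scanning stops.

Swap pivot arr[0] with arr[6] to place pivot at position 6: [22, 14, 7, 1, 20, 20, 23]
Pivot position: 6

After partitioning with pivot 23, the array becomes [22, 14, 7, 1, 20, 20, 23]. The pivot is placed at index 6. All elements to the left of the pivot are <= 23, and all elements to the right are > 23.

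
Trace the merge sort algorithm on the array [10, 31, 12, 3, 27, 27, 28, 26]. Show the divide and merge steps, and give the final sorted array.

Merge sort trace:

Split: [10, 31, 12, 3, 27, 27, 28, 26] -> [10, 31, 12, 3] and [27, 27, 28, 26]
  Split: [10, 31, 12, 3] -> [10, 31] and [12, 3]
    Split: [10, 31] -> [10] and [31]
    Merge: [10] + [31] -> [10, 31]
    Split: [12, 3] -> [12] and [3]
    Merge: [12] + [3] -> [3, 12]
  Merge: [10, 31] + [3, 12] -> [3, 10, 12, 31]
  Split: [27, 27, 28, 26] -> [27, 27] and [28, 26]
    Split: [27, 27] -> [27] and [27]
    Merge: [27] + [27] -> [27, 27]
    Split: [28, 26] -> [28] and [26]
    Merge: [28] + [26] -> [26, 28]
  Merge: [27, 27] + [26, 28] -> [26, 27, 27, 28]
Merge: [3, 10, 12, 31] + [26, 27, 27, 28] -> [3, 10, 12, 26, 27, 27, 28, 31]

Final sorted array: [3, 10, 12, 26, 27, 27, 28, 31]

The merge sort proceeds by recursively splitting the array and merging sorted halves.
After all merges, the sorted array is [3, 10, 12, 26, 27, 27, 28, 31].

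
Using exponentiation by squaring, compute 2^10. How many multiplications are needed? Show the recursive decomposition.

Computing 2^10 by squaring (build up from 2^1; each line after the first costs one multiplication):

2^1 = 2
2^2 = (2^1)^2 = 2^2 = 4
2^4 = (2^2)^2 = 4^2 = 16
2^5 = 2 * 2^4 = 2 * 16 = 32
2^10 = (2^5)^2 = 32^2 = 1024

Result: 1024
Multiplications needed: 4 (4 lines after 2^1)

2^10 = 1024. Using exponentiation by squaring, this requires 4 multiplications. The key idea: if the exponent is even, square the half-power; if odd, multiply by the base once.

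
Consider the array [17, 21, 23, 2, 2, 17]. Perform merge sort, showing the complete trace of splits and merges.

Merge sort trace:

Split: [17, 21, 23, 2, 2, 17] -> [17, 21, 23] and [2, 2, 17]
  Split: [17, 21, 23] -> [17] and [21, 23]
    Split: [21, 23] -> [21] and [23]
    Merge: [21] + [23] -> [21, 23]
  Merge: [17] + [21, 23] -> [17, 21, 23]
  Split: [2, 2, 17] -> [2] and [2, 17]
    Split: [2, 17] -> [2] and [17]
    Merge: [2] + [17] -> [2, 17]
  Merge: [2] + [2, 17] -> [2, 2, 17]
Merge: [17, 21, 23] + [2, 2, 17] -> [2, 2, 17, 17, 21, 23]

Final sorted array: [2, 2, 17, 17, 21, 23]

The merge sort proceeds by recursively splitting the array and merging sorted halves.
After all merges, the sorted array is [2, 2, 17, 17, 21, 23].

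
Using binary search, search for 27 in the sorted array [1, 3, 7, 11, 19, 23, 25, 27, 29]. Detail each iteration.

Binary search for 27 in [1, 3, 7, 11, 19, 23, 25, 27, 29]:

lo=0, hi=8, mid=4, arr[mid]=19 -> 19 < 27, search right half
lo=5, hi=8, mid=6, arr[mid]=25 -> 25 < 27, search right half
lo=7, hi=8, mid=7, arr[mid]=27 -> Found target at index 7!

Binary search finds 27 at index 7 after 3 comparisons. The search repeatedly halves the search space by comparing with the middle element.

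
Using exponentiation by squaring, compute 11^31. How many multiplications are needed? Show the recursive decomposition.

Computing 11^31 by squaring (build up from 11^1; each line after the first costs one multiplication):

11^1 = 11
11^2 = (11^1)^2 = 11^2 = 121
11^3 = 11 * 11^2 = 11 * 121 = 1331
11^6 = (11^3)^2 = 1331^2 = 1771561
11^7 = 11 * 11^6 = 11 * 1771561 = 19487171
11^14 = (11^7)^2 = 19487171^2 = 379749833583241
11^15 = 11 * 11^14 = 11 * 379749833583241 = 4177248169415651
11^30 = (11^15)^2 = 4177248169415651^2 = 17449402268886407318558803753801
11^31 = 11 * 11^30 = 11 * 17449402268886407318558803753801 = 191943424957750480504146841291811

Result: 191943424957750480504146841291811
Multiplications needed: 8 (8 lines after 11^1)

11^31 = 191943424957750480504146841291811. Using exponentiation by squaring, this requires 8 multiplications. The key idea: if the exponent is even, square the half-power; if odd, multiply by the base once.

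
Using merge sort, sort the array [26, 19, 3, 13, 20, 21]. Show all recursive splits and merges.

Merge sort trace:

Split: [26, 19, 3, 13, 20, 21] -> [26, 19, 3] and [13, 20, 21]
  Split: [26, 19, 3] -> [26] and [19, 3]
    Split: [19, 3] -> [19] and [3]
    Merge: [19] + [3] -> [3, 19]
  Merge: [26] + [3, 19] -> [3, 19, 26]
  Split: [13, 20, 21] -> [13] and [20, 21]
    Split: [20, 21] -> [20] and [21]
    Merge: [20] + [21] -> [20, 21]
  Merge: [13] + [20, 21] -> [13, 20, 21]
Merge: [3, 19, 26] + [13, 20, 21] -> [3, 13, 19, 20, 21, 26]

Final sorted array: [3, 13, 19, 20, 21, 26]

The merge sort proceeds by recursively splitting the array and merging sorted halves.
After all merges, the sorted array is [3, 13, 19, 20, 21, 26].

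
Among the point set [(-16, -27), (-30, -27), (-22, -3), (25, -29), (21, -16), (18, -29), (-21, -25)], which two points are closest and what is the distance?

Computing all pairwise distances among 7 points:

d((-16, -27), (-30, -27)) = 14.0
d((-16, -27), (-22, -3)) = 24.7386
d((-16, -27), (25, -29)) = 41.0488
d((-16, -27), (21, -16)) = 38.6005
d((-16, -27), (18, -29)) = 34.0588
d((-16, -27), (-21, -25)) = 5.3852 <-- minimum
d((-30, -27), (-22, -3)) = 25.2982
d((-30, -27), (25, -29)) = 55.0364
d((-30, -27), (21, -16)) = 52.1728
d((-30, -27), (18, -29)) = 48.0416
d((-30, -27), (-21, -25)) = 9.2195
d((-22, -3), (25, -29)) = 53.7122
d((-22, -3), (21, -16)) = 44.9222
d((-22, -3), (18, -29)) = 47.7074
d((-22, -3), (-21, -25)) = 22.0227
d((25, -29), (21, -16)) = 13.6015
d((25, -29), (18, -29)) = 7.0
d((25, -29), (-21, -25)) = 46.1736
d((21, -16), (18, -29)) = 13.3417
d((21, -16), (-21, -25)) = 42.9535
d((18, -29), (-21, -25)) = 39.2046

Closest pair: (-16, -27) and (-21, -25) with distance 5.3852

The closest pair is (-16, -27) and (-21, -25) with Euclidean distance 5.3852. For 7 points, brute-force pairwise comparison is shown above. For large n, the divide-and-conquer algorithm (sort by x, recurse on halves, check the dividing strip) achieves O(n log n).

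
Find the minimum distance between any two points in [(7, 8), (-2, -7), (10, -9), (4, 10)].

Computing all pairwise distances among 4 points:

d((7, 8), (-2, -7)) = 17.4929
d((7, 8), (10, -9)) = 17.2627
d((7, 8), (4, 10)) = 3.6056 <-- minimum
d((-2, -7), (10, -9)) = 12.1655
d((-2, -7), (4, 10)) = 18.0278
d((10, -9), (4, 10)) = 19.9249

Closest pair: (7, 8) and (4, 10) with distance 3.6056

The closest pair is (7, 8) and (4, 10) with Euclidean distance 3.6056. For 4 points, brute-force pairwise comparison is shown above. For large n, the divide-and-conquer algorithm (sort by x, recurse on halves, check the dividing strip) achieves O(n log n).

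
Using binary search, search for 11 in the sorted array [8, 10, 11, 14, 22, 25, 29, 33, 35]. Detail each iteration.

Binary search for 11 in [8, 10, 11, 14, 22, 25, 29, 33, 35]:

lo=0, hi=8, mid=4, arr[mid]=22 -> 22 > 11, search left half
lo=0, hi=3, mid=1, arr[mid]=10 -> 10 < 11, search right half
lo=2, hi=3, mid=2, arr[mid]=11 -> Found target at index 2!

Binary search finds 11 at index 2 after 3 comparisons. The search repeatedly halves the search space by comparing with the middle element.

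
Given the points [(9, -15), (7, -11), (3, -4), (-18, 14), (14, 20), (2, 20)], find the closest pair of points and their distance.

Computing all pairwise distances among 6 points:

d((9, -15), (7, -11)) = 4.4721 <-- minimum
d((9, -15), (3, -4)) = 12.53
d((9, -15), (-18, 14)) = 39.6232
d((9, -15), (14, 20)) = 35.3553
d((9, -15), (2, 20)) = 35.6931
d((7, -11), (3, -4)) = 8.0623
d((7, -11), (-18, 14)) = 35.3553
d((7, -11), (14, 20)) = 31.7805
d((7, -11), (2, 20)) = 31.4006
d((3, -4), (-18, 14)) = 27.6586
d((3, -4), (14, 20)) = 26.4008
d((3, -4), (2, 20)) = 24.0208
d((-18, 14), (14, 20)) = 32.5576
d((-18, 14), (2, 20)) = 20.8806
d((14, 20), (2, 20)) = 12.0

Closest pair: (9, -15) and (7, -11) with distance 4.4721

The closest pair is (9, -15) and (7, -11) with Euclidean distance 4.4721. For 6 points, brute-force pairwise comparison is shown above. For large n, the divide-and-conquer algorithm (sort by x, recurse on halves, check the dividing strip) achieves O(n log n).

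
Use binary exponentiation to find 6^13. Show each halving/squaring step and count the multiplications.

Computing 6^13 by squaring (build up from 6^1; each line after the first costs one multiplication):

6^1 = 6
6^2 = (6^1)^2 = 6^2 = 36
6^3 = 6 * 6^2 = 6 * 36 = 216
6^6 = (6^3)^2 = 216^2 = 46656
6^12 = (6^6)^2 = 46656^2 = 2176782336
6^13 = 6 * 6^12 = 6 * 2176782336 = 13060694016

Result: 13060694016
Multiplications needed: 5 (5 lines after 6^1)

6^13 = 13060694016. Using exponentiation by squaring, this requires 5 multiplications. The key idea: if the exponent is even, square the half-power; if odd, multiply by the base once.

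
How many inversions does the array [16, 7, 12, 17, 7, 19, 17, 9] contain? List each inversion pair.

Finding inversions in [16, 7, 12, 17, 7, 19, 17, 9]:

(0, 1): arr[0]=16 > arr[1]=7
(0, 2): arr[0]=16 > arr[2]=12
(0, 4): arr[0]=16 > arr[4]=7
(0, 7): arr[0]=16 > arr[7]=9
(2, 4): arr[2]=12 > arr[4]=7
(2, 7): arr[2]=12 > arr[7]=9
(3, 4): arr[3]=17 > arr[4]=7
(3, 7): arr[3]=17 > arr[7]=9
(5, 6): arr[5]=19 > arr[6]=17
(5, 7): arr[5]=19 > arr[7]=9
(6, 7): arr[6]=17 > arr[7]=9

Total inversions: 11

The array has 11 inversion(s): (0,1), (0,2), (0,4), (0,7), (2,4), (2,7), (3,4), (3,7), (5,6), (5,7), (6,7). Each pair (i,j) satisfies i < j and arr[i] > arr[j].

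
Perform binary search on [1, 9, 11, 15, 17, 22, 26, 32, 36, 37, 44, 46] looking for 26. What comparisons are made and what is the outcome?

Binary search for 26 in [1, 9, 11, 15, 17, 22, 26, 32, 36, 37, 44, 46]:

lo=0, hi=11, mid=5, arr[mid]=22 -> 22 < 26, search right half
lo=6, hi=11, mid=8, arr[mid]=36 -> 36 > 26, search left half
lo=6, hi=7, mid=6, arr[mid]=26 -> Found target at index 6!

Binary search finds 26 at index 6 after 3 comparisons. The search repeatedly halves the search space by comparing with the middle element.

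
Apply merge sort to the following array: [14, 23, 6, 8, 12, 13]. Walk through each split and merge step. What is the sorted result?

Merge sort trace:

Split: [14, 23, 6, 8, 12, 13] -> [14, 23, 6] and [8, 12, 13]
  Split: [14, 23, 6] -> [14] and [23, 6]
    Split: [23, 6] -> [23] and [6]
    Merge: [23] + [6] -> [6, 23]
  Merge: [14] + [6, 23] -> [6, 14, 23]
  Split: [8, 12, 13] -> [8] and [12, 13]
    Split: [12, 13] -> [12] and [13]
    Merge: [12] + [13] -> [12, 13]
  Merge: [8] + [12, 13] -> [8, 12, 13]
Merge: [6, 14, 23] + [8, 12, 13] -> [6, 8, 12, 13, 14, 23]

Final sorted array: [6, 8, 12, 13, 14, 23]

The merge sort proceeds by recursively splitting the array and merging sorted halves.
After all merges, the sorted array is [6, 8, 12, 13, 14, 23].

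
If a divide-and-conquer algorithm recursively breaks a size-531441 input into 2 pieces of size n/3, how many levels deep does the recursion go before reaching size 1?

For divide and conquer with division factor 3:

Problem sizes at each level:
Level 0: 531441
Level 1: 177147
Level 2: 59049
Level 3: 19683
Level 4: 6561
Level 5: 2187
Level 6: 729
Level 7: 243
Level 8: 81
Level 9: 27
Level 10: 9
Level 11: 3
Level 12: 1

The root is level 0 and the size-1 base case is level 12 (the tree spans levels 0 through 12, i.e. 13 levels counting the root), so the depth is the number of divisions: log_3(531441) = 12

The recursion tree depth is log_3(531441) = 12. At each level, the problem size is divided by 3, so it takes 12 divisions to reduce to a base case of size 1. The algorithm makes 2 recursive calls at each level.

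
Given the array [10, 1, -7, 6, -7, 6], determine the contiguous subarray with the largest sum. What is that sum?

Using Kadane's algorithm on [10, 1, -7, 6, -7, 6]:

Scanning through the array:
Position 1 (value 1): max_ending_here = 11, max_so_far = 11
Position 2 (value -7): max_ending_here = 4, max_so_far = 11
Position 3 (value 6): max_ending_here = 10, max_so_far = 11
Position 4 (value -7): max_ending_here = 3, max_so_far = 11
Position 5 (value 6): max_ending_here = 9, max_so_far = 11

Maximum subarray: [10, 1]
Maximum sum: 11

The maximum subarray is [10, 1] with sum 11. This subarray runs from index 0 to index 1.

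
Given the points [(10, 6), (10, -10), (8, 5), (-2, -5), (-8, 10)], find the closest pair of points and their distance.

Computing all pairwise distances among 5 points:

d((10, 6), (10, -10)) = 16.0
d((10, 6), (8, 5)) = 2.2361 <-- minimum
d((10, 6), (-2, -5)) = 16.2788
d((10, 6), (-8, 10)) = 18.4391
d((10, -10), (8, 5)) = 15.1327
d((10, -10), (-2, -5)) = 13.0
d((10, -10), (-8, 10)) = 26.9072
d((8, 5), (-2, -5)) = 14.1421
d((8, 5), (-8, 10)) = 16.7631
d((-2, -5), (-8, 10)) = 16.1555

Closest pair: (10, 6) and (8, 5) with distance 2.2361

The closest pair is (10, 6) and (8, 5) with Euclidean distance 2.2361. For 5 points, brute-force pairwise comparison is shown above. For large n, the divide-and-conquer algorithm (sort by x, recurse on halves, check the dividing strip) achieves O(n log n).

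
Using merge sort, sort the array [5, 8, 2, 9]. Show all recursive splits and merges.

Merge sort trace:

Split: [5, 8, 2, 9] -> [5, 8] and [2, 9]
  Split: [5, 8] -> [5] and [8]
  Merge: [5] + [8] -> [5, 8]
  Split: [2, 9] -> [2] and [9]
  Merge: [2] + [9] -> [2, 9]
Merge: [5, 8] + [2, 9] -> [2, 5, 8, 9]

Final sorted array: [2, 5, 8, 9]

The merge sort proceeds by recursively splitting the array and merging sorted halves.
After all merges, the sorted array is [2, 5, 8, 9].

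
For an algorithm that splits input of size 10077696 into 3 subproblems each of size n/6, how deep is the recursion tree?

For divide and conquer with division factor 6:

Problem sizes at each level:
Level 0: 10077696
Level 1: 1679616
Level 2: 279936
Level 3: 46656
Level 4: 7776
Level 5: 1296
Level 6: 216
Level 7: 36
Level 8: 6
Level 9: 1

The root is level 0 and the size-1 base case is level 9 (the tree spans levels 0 through 9, i.e. 10 levels counting the root), so the depth is the number of divisions: log_6(10077696) = 9

The recursion tree depth is log_6(10077696) = 9. At each level, the problem size is divided by 6, so it takes 9 divisions to reduce to a base case of size 1. The algorithm makes 3 recursive calls at each level.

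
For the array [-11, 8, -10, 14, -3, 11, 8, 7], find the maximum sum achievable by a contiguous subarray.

Using Kadane's algorithm on [-11, 8, -10, 14, -3, 11, 8, 7]:

Scanning through the array:
Position 1 (value 8): max_ending_here = 8, max_so_far = 8
Position 2 (value -10): max_ending_here = -2, max_so_far = 8
Position 3 (value 14): max_ending_here = 14, max_so_far = 14
Position 4 (value -3): max_ending_here = 11, max_so_far = 14
Position 5 (value 11): max_ending_here = 22, max_so_far = 22
Position 6 (value 8): max_ending_here = 30, max_so_far = 30
Position 7 (value 7): max_ending_here = 37, max_so_far = 37

Maximum subarray: [14, -3, 11, 8, 7]
Maximum sum: 37

The maximum subarray is [14, -3, 11, 8, 7] with sum 37. This subarray runs from index 3 to index 7.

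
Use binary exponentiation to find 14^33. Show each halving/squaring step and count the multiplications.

Computing 14^33 by squaring (build up from 14^1; each line after the first costs one multiplication):

14^1 = 14
14^2 = (14^1)^2 = 14^2 = 196
14^4 = (14^2)^2 = 196^2 = 38416
14^8 = (14^4)^2 = 38416^2 = 1475789056
14^16 = (14^8)^2 = 1475789056^2 = 2177953337809371136
14^32 = (14^16)^2 = 2177953337809371136^2 = 4743480741674980702700443299789930496
14^33 = 14 * 14^32 = 14 * 4743480741674980702700443299789930496 = 66408730383449729837806206197059026944

Result: 66408730383449729837806206197059026944
Multiplications needed: 6 (6 lines after 14^1)

14^33 = 66408730383449729837806206197059026944. Using exponentiation by squaring, this requires 6 multiplications. The key idea: if the exponent is even, square the half-power; if odd, multiply by the base once.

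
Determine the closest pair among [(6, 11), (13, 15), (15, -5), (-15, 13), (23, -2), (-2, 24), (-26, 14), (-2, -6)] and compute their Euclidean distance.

Computing all pairwise distances among 8 points:

d((6, 11), (13, 15)) = 8.0623 <-- minimum
d((6, 11), (15, -5)) = 18.3576
d((6, 11), (-15, 13)) = 21.095
d((6, 11), (23, -2)) = 21.4009
d((6, 11), (-2, 24)) = 15.2643
d((6, 11), (-26, 14)) = 32.1403
d((6, 11), (-2, -6)) = 18.7883
d((13, 15), (15, -5)) = 20.0998
d((13, 15), (-15, 13)) = 28.0713
d((13, 15), (23, -2)) = 19.7231
d((13, 15), (-2, 24)) = 17.4929
d((13, 15), (-26, 14)) = 39.0128
d((13, 15), (-2, -6)) = 25.807
d((15, -5), (-15, 13)) = 34.9857
d((15, -5), (23, -2)) = 8.544
d((15, -5), (-2, 24)) = 33.6155
d((15, -5), (-26, 14)) = 45.1885
d((15, -5), (-2, -6)) = 17.0294
d((-15, 13), (23, -2)) = 40.8534
d((-15, 13), (-2, 24)) = 17.0294
d((-15, 13), (-26, 14)) = 11.0454
d((-15, 13), (-2, -6)) = 23.0217
d((23, -2), (-2, 24)) = 36.0694
d((23, -2), (-26, 14)) = 51.5461
d((23, -2), (-2, -6)) = 25.318
d((-2, 24), (-26, 14)) = 26.0
d((-2, 24), (-2, -6)) = 30.0
d((-26, 14), (-2, -6)) = 31.241

Closest pair: (6, 11) and (13, 15) with distance 8.0623

The closest pair is (6, 11) and (13, 15) with Euclidean distance 8.0623. For 8 points, brute-force pairwise comparison is shown above. For large n, the divide-and-conquer algorithm (sort by x, recurse on halves, check the dividing strip) achieves O(n log n).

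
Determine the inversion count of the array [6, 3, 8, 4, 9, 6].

Finding inversions in [6, 3, 8, 4, 9, 6]:

(0, 1): arr[0]=6 > arr[1]=3
(0, 3): arr[0]=6 > arr[3]=4
(2, 3): arr[2]=8 > arr[3]=4
(2, 5): arr[2]=8 > arr[5]=6
(4, 5): arr[4]=9 > arr[5]=6

Total inversions: 5

The array has 5 inversion(s): (0,1), (0,3), (2,3), (2,5), (4,5). Each pair (i,j) satisfies i < j and arr[i] > arr[j].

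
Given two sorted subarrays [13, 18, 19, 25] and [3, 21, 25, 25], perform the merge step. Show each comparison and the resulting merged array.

Merging process:

Compare 13 vs 3: take 3 from right. Merged: [3]
Compare 13 vs 21: take 13 from left. Merged: [3, 13]
Compare 18 vs 21: take 18 from left. Merged: [3, 13, 18]
Compare 19 vs 21: take 19 from left. Merged: [3, 13, 18, 19]
Compare 25 vs 21: take 21 from right. Merged: [3, 13, 18, 19, 21]
Compare 25 vs 25: take 25 from left. Merged: [3, 13, 18, 19, 21, 25]
Append remaining from right: [25, 25]. Merged: [3, 13, 18, 19, 21, 25, 25, 25]

Final merged array: [3, 13, 18, 19, 21, 25, 25, 25]
Total comparisons: 6

The merged array is [3, 13, 18, 19, 21, 25, 25, 25], requiring 6 comparisons. The merge step runs in O(n) time where n is the total number of elements.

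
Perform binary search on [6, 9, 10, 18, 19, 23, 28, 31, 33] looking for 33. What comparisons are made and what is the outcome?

Binary search for 33 in [6, 9, 10, 18, 19, 23, 28, 31, 33]:

lo=0, hi=8, mid=4, arr[mid]=19 -> 19 < 33, search right half
lo=5, hi=8, mid=6, arr[mid]=28 -> 28 < 33, search right half
lo=7, hi=8, mid=7, arr[mid]=31 -> 31 < 33, search right half
lo=8, hi=8, mid=8, arr[mid]=33 -> Found target at index 8!

Binary search finds 33 at index 8 after 4 comparisons. The search repeatedly halves the search space by comparing with the middle element.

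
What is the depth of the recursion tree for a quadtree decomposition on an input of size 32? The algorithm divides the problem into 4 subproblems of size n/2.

For divide and conquer with division factor 2:

Problem sizes at each level:
Level 0: 32
Level 1: 16
Level 2: 8
Level 3: 4
Level 4: 2
Level 5: 1

The root is level 0 and the size-1 base case is level 5 (the tree spans levels 0 through 5, i.e. 6 levels counting the root), so the depth is the number of divisions: log_2(32) = 5

The recursion tree depth is log_2(32) = 5. At each level, the problem size is divided by 2, so it takes 5 divisions to reduce to a base case of size 1. The algorithm makes 4 recursive calls at each level.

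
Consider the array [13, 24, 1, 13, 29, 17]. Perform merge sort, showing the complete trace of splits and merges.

Merge sort trace:

Split: [13, 24, 1, 13, 29, 17] -> [13, 24, 1] and [13, 29, 17]
  Split: [13, 24, 1] -> [13] and [24, 1]
    Split: [24, 1] -> [24] and [1]
    Merge: [24] + [1] -> [1, 24]
  Merge: [13] + [1, 24] -> [1, 13, 24]
  Split: [13, 29, 17] -> [13] and [29, 17]
    Split: [29, 17] -> [29] and [17]
    Merge: [29] + [17] -> [17, 29]
  Merge: [13] + [17, 29] -> [13, 17, 29]
Merge: [1, 13, 24] + [13, 17, 29] -> [1, 13, 13, 17, 24, 29]

Final sorted array: [1, 13, 13, 17, 24, 29]

The merge sort proceeds by recursively splitting the array and merging sorted halves.
After all merges, the sorted array is [1, 13, 13, 17, 24, 29].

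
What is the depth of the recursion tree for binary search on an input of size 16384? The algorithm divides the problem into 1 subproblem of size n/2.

For divide and conquer with division factor 2:

Problem sizes at each level:
Level 0: 16384
Level 1: 8192
Level 2: 4096
Level 3: 2048
Level 4: 1024
Level 5: 512
Level 6: 256
Level 7: 128
Level 8: 64
Level 9: 32
Level 10: 16
Level 11: 8
Level 12: 4
Level 13: 2
Level 14: 1

The root is level 0 and the size-1 base case is level 14 (the tree spans levels 0 through 14, i.e. 15 levels counting the root), so the depth is the number of divisions: log_2(16384) = 14

The recursion tree depth is log_2(16384) = 14. At each level, the problem size is divided by 2, so it takes 14 divisions to reduce to a base case of size 1. The algorithm makes 1 recursive call at each level.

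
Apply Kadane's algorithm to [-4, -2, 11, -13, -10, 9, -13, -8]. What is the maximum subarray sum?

Using Kadane's algorithm on [-4, -2, 11, -13, -10, 9, -13, -8]:

Scanning through the array:
Position 1 (value -2): max_ending_here = -2, max_so_far = -2
Position 2 (value 11): max_ending_here = 11, max_so_far = 11
Position 3 (value -13): max_ending_here = -2, max_so_far = 11
Position 4 (value -10): max_ending_here = -10, max_so_far = 11
Position 5 (value 9): max_ending_here = 9, max_so_far = 11
Position 6 (value -13): max_ending_here = -4, max_so_far = 11
Position 7 (value -8): max_ending_here = -8, max_so_far = 11

Maximum subarray: [11]
Maximum sum: 11

The maximum subarray is [11] with sum 11. This subarray runs from index 2 to index 2.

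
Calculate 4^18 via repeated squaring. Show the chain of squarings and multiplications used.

Computing 4^18 by squaring (build up from 4^1; each line after the first costs one multiplication):

4^1 = 4
4^2 = (4^1)^2 = 4^2 = 16
4^4 = (4^2)^2 = 16^2 = 256
4^8 = (4^4)^2 = 256^2 = 65536
4^9 = 4 * 4^8 = 4 * 65536 = 262144
4^18 = (4^9)^2 = 262144^2 = 68719476736

Result: 68719476736
Multiplications needed: 5 (5 lines after 4^1)

4^18 = 68719476736. Using exponentiation by squaring, this requires 5 multiplications. The key idea: if the exponent is even, square the half-power; if odd, multiply by the base once.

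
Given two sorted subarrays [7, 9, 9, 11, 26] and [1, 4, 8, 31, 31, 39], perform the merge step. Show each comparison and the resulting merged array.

Merging process:

Compare 7 vs 1: take 1 from right. Merged: [1]
Compare 7 vs 4: take 4 from right. Merged: [1, 4]
Compare 7 vs 8: take 7 from left. Merged: [1, 4, 7]
Compare 9 vs 8: take 8 from right. Merged: [1, 4, 7, 8]
Compare 9 vs 31: take 9 from left. Merged: [1, 4, 7, 8, 9]
Compare 9 vs 31: take 9 from left. Merged: [1, 4, 7, 8, 9, 9]
Compare 11 vs 31: take 11 from left. Merged: [1, 4, 7, 8, 9, 9, 11]
Compare 26 vs 31: take 26 from left. Merged: [1, 4, 7, 8, 9, 9, 11, 26]
Append remaining from right: [31, 31, 39]. Merged: [1, 4, 7, 8, 9, 9, 11, 26, 31, 31, 39]

Final merged array: [1, 4, 7, 8, 9, 9, 11, 26, 31, 31, 39]
Total comparisons: 8

The merged array is [1, 4, 7, 8, 9, 9, 11, 26, 31, 31, 39], requiring 8 comparisons. The merge step runs in O(n) time where n is the total number of elements.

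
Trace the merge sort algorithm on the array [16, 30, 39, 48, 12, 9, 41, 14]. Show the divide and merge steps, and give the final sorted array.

Merge sort trace:

Split: [16, 30, 39, 48, 12, 9, 41, 14] -> [16, 30, 39, 48] and [12, 9, 41, 14]
  Split: [16, 30, 39, 48] -> [16, 30] and [39, 48]
    Split: [16, 30] -> [16] and [30]
    Merge: [16] + [30] -> [16, 30]
    Split: [39, 48] -> [39] and [48]
    Merge: [39] + [48] -> [39, 48]
  Merge: [16, 30] + [39, 48] -> [16, 30, 39, 48]
  Split: [12, 9, 41, 14] -> [12, 9] and [41, 14]
    Split: [12, 9] -> [12] and [9]
    Merge: [12] + [9] -> [9, 12]
    Split: [41, 14] -> [41] and [14]
    Merge: [41] + [14] -> [14, 41]
  Merge: [9, 12] + [14, 41] -> [9, 12, 14, 41]
Merge: [16, 30, 39, 48] + [9, 12, 14, 41] -> [9, 12, 14, 16, 30, 39, 41, 48]

Final sorted array: [9, 12, 14, 16, 30, 39, 41, 48]

The merge sort proceeds by recursively splitting the array and merging sorted halves.
After all merges, the sorted array is [9, 12, 14, 16, 30, 39, 41, 48].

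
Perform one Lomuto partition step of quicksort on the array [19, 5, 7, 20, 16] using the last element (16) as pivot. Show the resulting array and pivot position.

Lomuto partition with pivot = 16:

Initial array: [19, 5, 7, 20, 16]

arr[0]=19 > 16: no swap
arr[1]=5 <= 16: swap with position 0, array becomes [5, 19, 7, 20, 16]
arr[2]=7 <= 16: swap with position 1, array becomes [5, 7, 19, 20, 16]
arr[3]=20 > 16: no swap

Place pivot at position 2: [5, 7, 16, 20, 19]
Pivot position: 2

After partitioning with pivot 16, the array becomes [5, 7, 16, 20, 19]. The pivot is placed at index 2. All elements to the left of the pivot are <= 16, and all elements to the right are > 16.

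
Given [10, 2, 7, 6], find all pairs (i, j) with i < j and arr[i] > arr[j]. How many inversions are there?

Finding inversions in [10, 2, 7, 6]:

(0, 1): arr[0]=10 > arr[1]=2
(0, 2): arr[0]=10 > arr[2]=7
(0, 3): arr[0]=10 > arr[3]=6
(2, 3): arr[2]=7 > arr[3]=6

Total inversions: 4

The array has 4 inversion(s): (0,1), (0,2), (0,3), (2,3). Each pair (i,j) satisfies i < j and arr[i] > arr[j].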